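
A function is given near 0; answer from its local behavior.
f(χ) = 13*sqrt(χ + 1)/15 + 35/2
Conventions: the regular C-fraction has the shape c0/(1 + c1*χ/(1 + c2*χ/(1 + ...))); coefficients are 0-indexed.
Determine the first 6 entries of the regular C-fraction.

The regular C-fraction coefficients are [551/30, -13/551, 603/2204, 551/2412, 655/2412, 603/2620].

Taylor coefficients (expand at 0): a_0 = 551/30, a_1 = 13/30, a_2 = -13/120, a_3 = 13/240, a_4 = -13/384, a_5 = 91/3840.
c0 = a_0 = 551/30. Peel one level at a time: if S = 1 + c*χ/S' with S'(0) = 1, then c is the χ-coefficient of S and S' = c*χ/(S - 1).
S_1 = c0/f = 1 + (-13/551)*χ + (7839/1214404)*χ^2 + ...; c1 = -13/551.
S_2 = c1*χ/(S_1 - 1) = 1 + (603/2204)*χ + (-1/16)*χ^2 + ...; c2 = 603/2204.
S_3 = c2*χ/(S_2 - 1) = 1 + (551/2412)*χ + (-360905/5817744)*χ^2 + ...; c3 = 551/2412.
S_4 = c3*χ/(S_3 - 1) = 1 + (655/2412)*χ + (-1/16)*χ^2 + ...; c4 = 655/2412.
S_5 = c4*χ/(S_4 - 1) = 1 + (603/2620)*χ + ...; c5 = 603/2620.


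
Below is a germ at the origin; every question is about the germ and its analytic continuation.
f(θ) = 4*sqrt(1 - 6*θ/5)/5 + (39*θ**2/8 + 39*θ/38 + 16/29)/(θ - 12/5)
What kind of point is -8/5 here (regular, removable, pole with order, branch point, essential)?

Denominator factors: θ - 12/5 = -4 at θ = -8/5 — none vanishes.
Branch term sqrt(1 - θ/(5/6)): argument at -8/5 is 73/25, nonzero, so -8/5 is not its branch point (a point on a principal cut is still regular for the continued germ).
So the germ continues analytically to -8/5.

The point is a regular point.


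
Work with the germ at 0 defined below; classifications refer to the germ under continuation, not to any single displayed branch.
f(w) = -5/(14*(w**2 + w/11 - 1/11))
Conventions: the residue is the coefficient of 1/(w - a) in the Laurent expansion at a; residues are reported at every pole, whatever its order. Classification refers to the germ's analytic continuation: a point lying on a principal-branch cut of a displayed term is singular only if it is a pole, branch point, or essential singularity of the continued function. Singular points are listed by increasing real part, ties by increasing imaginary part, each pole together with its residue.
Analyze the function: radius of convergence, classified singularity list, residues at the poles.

Radius of convergence at 0: -1/22 + (3/22)*sqrt(5).
At -1/22 - (3/22)*sqrt(5): a pole of order 1; residue (11/42)*sqrt(5).
At -1/22 + (3/22)*sqrt(5): a pole of order 1; residue -(11/42)*sqrt(5).

Denominator factor (w**2 + w/11 - 1/11): discriminant 45/121, real irrational roots -1/22 + (3/22)*sqrt(5) and -1/22 - (3/22)*sqrt(5); poles of order 1, moduli -1/22 + (3/22)*sqrt(5) and 1/22 + (3/22)*sqrt(5).
The radius of convergence is the smallest modulus among the singular points: -1/22 + (3/22)*sqrt(5).
The factor w**2 + w/11 - 1/11 splits as (w - a)(w - a') with a = -1/22 - (3/22)*sqrt(5), a' = -1/22 + (3/22)*sqrt(5). At the order-1 pole a set g(w) = (w - a)*f(w) = [-5/14] / (w - a').
Simple pole: residue = g(a) at a = -1/22 - (3/22)*sqrt(5), which is (11/42)*sqrt(5).
The factor w**2 + w/11 - 1/11 splits as (w - a)(w - a') with a = -1/22 + (3/22)*sqrt(5), a' = -1/22 - (3/22)*sqrt(5). At the order-1 pole a set g(w) = (w - a)*f(w) = [-5/14] / (w - a').
Simple pole: residue = g(a) at a = -1/22 + (3/22)*sqrt(5), which is -(11/42)*sqrt(5).
List the singular points by increasing real part (a conjugate pair: the negative imaginary part first).


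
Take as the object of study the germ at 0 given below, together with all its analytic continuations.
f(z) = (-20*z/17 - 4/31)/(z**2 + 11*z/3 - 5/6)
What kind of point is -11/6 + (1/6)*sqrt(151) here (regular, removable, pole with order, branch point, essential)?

The point is a pole of order 1.

The denominator factor z**2 + 11*z/3 - 5/6 vanishes at -11/6 + (1/6)*sqrt(151) and appears to the power 1; the numerator there equals 3206/1581 - (10/51)*sqrt(151), nonzero, and no other factor vanishes.
Hence a pole whose order is the multiplicity, 1.


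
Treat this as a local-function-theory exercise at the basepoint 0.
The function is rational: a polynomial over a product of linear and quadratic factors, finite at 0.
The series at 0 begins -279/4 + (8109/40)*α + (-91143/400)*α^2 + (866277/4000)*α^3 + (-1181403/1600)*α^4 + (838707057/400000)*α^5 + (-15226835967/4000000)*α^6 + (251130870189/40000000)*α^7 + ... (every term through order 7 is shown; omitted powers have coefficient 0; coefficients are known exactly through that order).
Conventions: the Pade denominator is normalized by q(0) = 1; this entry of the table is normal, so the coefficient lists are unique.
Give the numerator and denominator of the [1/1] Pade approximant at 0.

The Pade approximant has numerator coefficients [-279/4, 560097/4505]; denominator coefficients [1, 10127/9010].

Taylor coefficients needed (read off): a_0 = -279/4, a_1 = 8109/40, a_2 = -91143/400.
Write the denominator as Q(α) = 1 + q1*α. Requiring Q*f - P = O(α^3) with deg P <= 1 kills the coefficients of α^2..α^2 in Q*f:
  α^2: a_2 + q1*a_1 = 0, i.e. -91143/400 + (8109/40)*q1 = 0.
Solving this linear system: q1 = 10127/9010.
The numerator is Q*f truncated at degree 1: P0 = a_0 = -279/4; P1 = a_1 + q1*a_0 = 560097/4505.


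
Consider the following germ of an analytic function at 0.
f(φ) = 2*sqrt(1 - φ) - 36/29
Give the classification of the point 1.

The term (2)*sqrt(1 - φ/(1)) has argument 1 - 1/(1) = 0 at 1: a square-root (algebraic, two-sheeted) branch point; the remaining terms are analytic or single-valued there.

The point is an algebraic (square-root) branch point.


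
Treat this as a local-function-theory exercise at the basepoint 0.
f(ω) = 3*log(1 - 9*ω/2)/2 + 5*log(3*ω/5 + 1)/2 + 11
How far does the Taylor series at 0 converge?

The radius of convergence is 2/9.

Branch term (3/2)*log(1 - ω/(2/9)): its argument vanishes at ω = 2/9, a logarithmic branch point, modulus 2/9.
Branch term (5/2)*log(1 - ω/(-5/3)): its argument vanishes at ω = -5/3, a logarithmic branch point, modulus 5/3.
The radius of convergence is the smallest modulus among the singular points: 2/9.


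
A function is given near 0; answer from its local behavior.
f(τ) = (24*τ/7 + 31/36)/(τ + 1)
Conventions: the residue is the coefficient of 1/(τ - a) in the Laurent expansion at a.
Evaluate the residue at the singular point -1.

At the order-1 pole -1 set g(τ) = (τ - (-1))*f(τ) = 24*τ/7 + 31/36.
Simple pole: residue = g(a) at a = -1, which is -647/252.

The residue is -647/252.


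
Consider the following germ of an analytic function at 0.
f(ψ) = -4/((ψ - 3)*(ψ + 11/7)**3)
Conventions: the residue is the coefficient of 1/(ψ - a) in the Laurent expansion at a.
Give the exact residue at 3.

At the order-1 pole 3 set g(ψ) = (ψ - (3))*f(ψ) = -4/(ψ + 11/7)**3.
Simple pole: residue = g(a) at a = 3, which is -343/8192.

The residue is -343/8192.


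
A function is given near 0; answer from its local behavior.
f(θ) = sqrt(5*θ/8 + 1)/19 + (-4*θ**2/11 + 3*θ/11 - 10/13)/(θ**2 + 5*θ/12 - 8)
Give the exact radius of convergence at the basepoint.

Denominator factor (θ**2 + 5*θ/12 - 8): discriminant 4633/144, real irrational roots -5/24 + (1/24)*sqrt(4633) and -5/24 - (1/24)*sqrt(4633); poles of order 1, moduli -5/24 + (1/24)*sqrt(4633) and 5/24 + (1/24)*sqrt(4633).
Branch term (1/19)*sqrt(1 - θ/(-8/5)): its argument vanishes at θ = -8/5, a square-root branch point, modulus 8/5.
The radius of convergence is the smallest modulus among the singular points: 8/5.

The radius of convergence is 8/5.


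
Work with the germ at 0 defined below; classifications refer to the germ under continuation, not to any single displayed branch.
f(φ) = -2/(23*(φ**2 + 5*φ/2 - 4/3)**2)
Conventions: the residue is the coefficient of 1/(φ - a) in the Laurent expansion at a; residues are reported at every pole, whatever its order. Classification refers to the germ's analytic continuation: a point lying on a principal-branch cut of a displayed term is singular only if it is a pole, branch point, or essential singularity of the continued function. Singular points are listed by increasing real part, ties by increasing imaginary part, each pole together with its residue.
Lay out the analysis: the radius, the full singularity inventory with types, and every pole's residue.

Denominator factor (φ**2 + 5*φ/2 - 4/3)^2: discriminant 139/12, real irrational roots -5/4 + (1/12)*sqrt(417) and -5/4 - (1/12)*sqrt(417); poles of order 2, moduli -5/4 + (1/12)*sqrt(417) and 5/4 + (1/12)*sqrt(417).
The radius of convergence is the smallest modulus among the singular points: -5/4 + (1/12)*sqrt(417).
The factor φ**2 + 5*φ/2 - 4/3 splits as (φ - a)(φ - a') with a = -5/4 - (1/12)*sqrt(417), a' = -5/4 + (1/12)*sqrt(417). At the order-2 pole a set g(φ) = (φ - a)^2*f(φ) = [-2/23] / (φ - a')^2.
Order-2 pole: residue = g'(a); g'(-5/4 - (1/12)*sqrt(417)) = -(96/444383)*sqrt(417), so the residue is -(96/444383)*sqrt(417).
The factor φ**2 + 5*φ/2 - 4/3 splits as (φ - a)(φ - a') with a = -5/4 + (1/12)*sqrt(417), a' = -5/4 - (1/12)*sqrt(417). At the order-2 pole a set g(φ) = (φ - a)^2*f(φ) = [-2/23] / (φ - a')^2.
Order-2 pole: residue = g'(a); g'(-5/4 + (1/12)*sqrt(417)) = (96/444383)*sqrt(417), so the residue is (96/444383)*sqrt(417).
List the singular points by increasing real part (a conjugate pair: the negative imaginary part first).

Radius of convergence at 0: -5/4 + (1/12)*sqrt(417).
At -5/4 - (1/12)*sqrt(417): a pole of order 2; residue -(96/444383)*sqrt(417).
At -5/4 + (1/12)*sqrt(417): a pole of order 2; residue (96/444383)*sqrt(417).


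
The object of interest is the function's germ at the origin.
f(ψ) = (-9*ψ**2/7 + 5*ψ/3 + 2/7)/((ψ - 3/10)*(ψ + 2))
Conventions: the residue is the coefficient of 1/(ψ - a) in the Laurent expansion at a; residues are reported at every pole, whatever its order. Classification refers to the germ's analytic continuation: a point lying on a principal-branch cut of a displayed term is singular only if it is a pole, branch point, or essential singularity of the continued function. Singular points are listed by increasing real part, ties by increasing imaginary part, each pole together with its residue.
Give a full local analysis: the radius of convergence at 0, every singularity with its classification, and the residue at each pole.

Denominator factor (ψ + 2): pole of order 1 at -2, modulus 2.
Denominator factor (ψ - 3/10): pole of order 1 at 3/10, modulus 3/10.
The radius of convergence is the smallest modulus among the singular points: 3/10.
At the order-1 pole -2 set g(ψ) = (ψ - (-2))*f(ψ) = (-9*ψ**2/7 + 5*ψ/3 + 2/7)/(ψ - 3/10).
Simple pole: residue = g(a) at a = -2, which is 1720/483.
At the order-1 pole 3/10 set g(ψ) = (ψ - (3/10))*f(ψ) = (-9*ψ**2/7 + 5*ψ/3 + 2/7)/(ψ + 2).
Simple pole: residue = g(a) at a = 3/10, which is 67/230.
List the singular points by increasing real part (a conjugate pair: the negative imaginary part first).

Radius of convergence at 0: 3/10.
At -2: a pole of order 1; residue 1720/483.
At 3/10: a pole of order 1; residue 67/230.


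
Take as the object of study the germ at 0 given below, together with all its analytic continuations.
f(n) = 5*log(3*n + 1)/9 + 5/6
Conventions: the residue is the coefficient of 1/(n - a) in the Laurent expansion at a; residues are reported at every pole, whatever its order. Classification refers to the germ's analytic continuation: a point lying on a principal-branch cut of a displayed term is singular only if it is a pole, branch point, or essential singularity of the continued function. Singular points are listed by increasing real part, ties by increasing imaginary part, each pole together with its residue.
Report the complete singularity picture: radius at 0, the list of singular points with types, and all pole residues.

Branch term (5/9)*log(1 - n/(-1/3)): its argument vanishes at n = -1/3, a logarithmic branch point, modulus 1/3.
The radius of convergence is the smallest modulus among the singular points: 1/3.

Radius of convergence at 0: 1/3.
At -1/3: a logarithmic branch point.


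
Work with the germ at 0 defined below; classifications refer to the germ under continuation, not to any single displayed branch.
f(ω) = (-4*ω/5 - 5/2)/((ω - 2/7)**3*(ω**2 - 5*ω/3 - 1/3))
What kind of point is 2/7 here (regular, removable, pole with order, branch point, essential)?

The point is a pole of order 3.

The denominator factor ω - 2/7 vanishes at 2/7 and appears to the power 3; the numerator there equals -191/70, nonzero, and no other factor vanishes.
Hence a pole whose order is the multiplicity, 3.


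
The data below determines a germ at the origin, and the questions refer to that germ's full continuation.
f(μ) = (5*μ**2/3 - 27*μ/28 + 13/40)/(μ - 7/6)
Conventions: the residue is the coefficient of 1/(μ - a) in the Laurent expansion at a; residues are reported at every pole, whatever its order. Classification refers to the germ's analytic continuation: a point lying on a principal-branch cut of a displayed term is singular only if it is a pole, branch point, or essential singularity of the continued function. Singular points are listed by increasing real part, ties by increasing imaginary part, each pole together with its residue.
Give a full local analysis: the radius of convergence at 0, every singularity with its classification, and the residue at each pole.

Denominator factor (μ - 7/6): pole of order 1 at 7/6, modulus 7/6.
The radius of convergence is the smallest modulus among the singular points: 7/6.
At the order-1 pole 7/6 set g(μ) = (μ - (7/6))*f(μ) = 5*μ**2/3 - 27*μ/28 + 13/40.
Simple pole: residue = g(a) at a = 7/6, which is 793/540.

Radius of convergence at 0: 7/6.
At 7/6: a pole of order 1; residue 793/540.


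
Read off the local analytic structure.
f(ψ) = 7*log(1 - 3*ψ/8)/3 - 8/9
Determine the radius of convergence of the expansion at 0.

The radius of convergence is 8/3.

Branch term (7/3)*log(1 - ψ/(8/3)): its argument vanishes at ψ = 8/3, a logarithmic branch point, modulus 8/3.
The radius of convergence is the smallest modulus among the singular points: 8/3.


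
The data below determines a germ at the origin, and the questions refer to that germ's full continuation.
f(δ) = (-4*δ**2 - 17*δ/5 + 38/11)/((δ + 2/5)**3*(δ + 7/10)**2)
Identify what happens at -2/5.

The point is a pole of order 3.

The denominator factor δ + 2/5 vanishes at -2/5 and appears to the power 3; the numerator there equals 1148/275, nonzero, and no other factor vanishes.
Hence a pole whose order is the multiplicity, 3.


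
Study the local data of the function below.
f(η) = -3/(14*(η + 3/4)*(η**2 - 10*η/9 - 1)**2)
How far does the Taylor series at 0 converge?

The radius of convergence is -5/9 + (1/9)*sqrt(106).

Denominator factor (η**2 - 10*η/9 - 1)^2: discriminant 424/81, real irrational roots 5/9 + (1/9)*sqrt(106) and 5/9 - (1/9)*sqrt(106); poles of order 2, moduli 5/9 + (1/9)*sqrt(106) and -5/9 + (1/9)*sqrt(106).
Denominator factor (η + 3/4): pole of order 1 at -3/4, modulus 3/4.
The radius of convergence is the smallest modulus among the singular points: -5/9 + (1/9)*sqrt(106).


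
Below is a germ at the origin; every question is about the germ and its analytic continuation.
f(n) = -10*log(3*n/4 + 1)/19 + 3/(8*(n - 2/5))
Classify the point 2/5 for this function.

The point is a pole of order 1.

The denominator factor n - 2/5 vanishes at 2/5 and appears to the power 1; the numerator there equals 3/8, nonzero, and no other factor vanishes.
The branch terms are analytic at this point.
Hence a pole whose order is the multiplicity, 1.


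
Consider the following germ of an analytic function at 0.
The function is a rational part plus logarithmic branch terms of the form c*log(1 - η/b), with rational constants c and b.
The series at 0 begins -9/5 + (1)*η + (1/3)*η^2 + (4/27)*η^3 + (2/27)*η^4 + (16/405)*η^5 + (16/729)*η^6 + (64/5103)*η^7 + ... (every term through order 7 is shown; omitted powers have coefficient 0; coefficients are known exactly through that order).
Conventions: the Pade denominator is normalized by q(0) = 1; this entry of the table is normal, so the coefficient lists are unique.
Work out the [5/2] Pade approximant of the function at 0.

The Pade approximant has numerator coefficients [-9/5, 19/7, -1, 8/189, 2/567, 8/25515]; denominator coefficients [1, -20/21, 40/189].

Taylor coefficients needed (read off): a_0 = -9/5, a_1 = 1, a_2 = 1/3, a_3 = 4/27, a_4 = 2/27, a_5 = 16/405, a_6 = 16/729, a_7 = 64/5103.
Write the denominator as Q(η) = 1 + q1*η + q2*η^2. Requiring Q*f - P = O(η^8) with deg P <= 5 kills the coefficients of η^6..η^7 in Q*f:
  η^6: a_6 + q1*a_5 + q2*a_4 = 0, i.e. 16/729 + (16/405)*q1 + (2/27)*q2 = 0.
  η^7: a_7 + q1*a_6 + q2*a_5 = 0, i.e. 64/5103 + (16/729)*q1 + (16/405)*q2 = 0.
Solving this linear system: q1 = -20/21, q2 = 40/189.
The numerator is Q*f truncated at degree 5: P0 = a_0 = -9/5; P1 = a_1 + q1*a_0 = 19/7; P2 = a_2 + q1*a_1 + q2*a_0 = -1; P3 = a_3 + q1*a_2 + q2*a_1 = 8/189; P4 = a_4 + q1*a_3 + q2*a_2 = 2/567; P5 = a_5 + q1*a_4 + q2*a_3 = 8/25515.


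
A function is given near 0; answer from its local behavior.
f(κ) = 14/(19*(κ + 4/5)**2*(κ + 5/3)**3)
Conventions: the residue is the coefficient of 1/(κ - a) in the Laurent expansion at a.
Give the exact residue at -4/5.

At the order-2 pole -4/5 set g(κ) = (κ - (-4/5))^2*f(κ) = 14/(19*(κ + 5/3)**3).
Order-2 pole: residue = g'(a); g'(-4/5) = -2126250/542659, so the residue is -2126250/542659.

The residue is -2126250/542659.


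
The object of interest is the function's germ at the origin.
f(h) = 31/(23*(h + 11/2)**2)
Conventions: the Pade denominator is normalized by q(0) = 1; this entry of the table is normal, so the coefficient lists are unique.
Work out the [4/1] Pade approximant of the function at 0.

Taylor coefficients needed (expand at 0): a_0 = 124/2783, a_1 = -496/30613, a_2 = 1488/336743, a_3 = -3968/3704173, a_4 = 9920/40745903, a_5 = -23808/448204933.
Write the denominator as Q(h) = 1 + q1*h. Requiring Q*f - P = O(h^6) with deg P <= 4 kills the coefficients of h^5..h^5 in Q*f:
  h^5: a_5 + q1*a_4 = 0, i.e. -23808/448204933 + (9920/40745903)*q1 = 0.
Solving this linear system: q1 = 12/55.
The numerator is Q*f truncated at degree 4: P0 = a_0 = 124/2783; P1 = a_1 + q1*a_0 = -992/153065; P2 = a_2 + q1*a_1 = 1488/1683715; P3 = a_3 + q1*a_2 = -1984/18520865; P4 = a_4 + q1*a_3 = 1984/203729515.

The Pade approximant has numerator coefficients [124/2783, -992/153065, 1488/1683715, -1984/18520865, 1984/203729515]; denominator coefficients [1, 12/55].


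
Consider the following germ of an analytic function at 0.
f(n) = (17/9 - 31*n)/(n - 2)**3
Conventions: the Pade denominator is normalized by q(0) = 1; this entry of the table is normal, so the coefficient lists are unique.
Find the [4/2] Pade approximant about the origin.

Taylor coefficients needed (expand at 0): a_0 = -17/72, a_1 = 169/48, a_2 = 131/24, a_3 = 1589/288, a_4 = 1775/384, a_5 = 2671/768, a_6 = 5621/2304.
Write the denominator as Q(n) = 1 + q1*n + q2*n^2. Requiring Q*f - P = O(n^7) with deg P <= 4 kills the coefficients of n^5..n^6 in Q*f:
  n^5: a_5 + q1*a_4 + q2*a_3 = 0, i.e. 2671/768 + (1775/384)*q1 + (1589/288)*q2 = 0.
  n^6: a_6 + q1*a_5 + q2*a_4 = 0, i.e. 5621/2304 + (2671/768)*q1 + (1775/384)*q2 = 0.
Solving this linear system: q1 = -6942149/5780622, q2 = 1448173/3853748.
The numerator is Q*f truncated at degree 4: P0 = a_0 = -17/72; P1 = a_1 + q1*a_0 = 791702105/208102392; P2 = a_2 + q1*a_1 + q2*a_0 = 158340421/138734928; P3 = a_3 + q1*a_2 + q2*a_1 = 158340421/554939712; P4 = a_4 + q1*a_3 + q2*a_2 = 158340421/3329638272.

The Pade approximant has numerator coefficients [-17/72, 791702105/208102392, 158340421/138734928, 158340421/554939712, 158340421/3329638272]; denominator coefficients [1, -6942149/5780622, 1448173/3853748].


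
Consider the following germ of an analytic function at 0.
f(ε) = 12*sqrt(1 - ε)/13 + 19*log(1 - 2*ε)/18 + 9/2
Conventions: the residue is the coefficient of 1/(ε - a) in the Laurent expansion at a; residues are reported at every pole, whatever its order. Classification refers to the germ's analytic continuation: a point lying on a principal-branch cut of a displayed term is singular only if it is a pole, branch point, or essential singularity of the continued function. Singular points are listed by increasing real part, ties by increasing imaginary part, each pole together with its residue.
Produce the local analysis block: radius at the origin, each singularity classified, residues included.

Branch term (12/13)*sqrt(1 - ε/(1)): its argument vanishes at ε = 1, a square-root branch point, modulus 1.
Branch term (19/18)*log(1 - ε/(1/2)): its argument vanishes at ε = 1/2, a logarithmic branch point, modulus 1/2.
The radius of convergence is the smallest modulus among the singular points: 1/2.
List the singular points by increasing real part (a conjugate pair: the negative imaginary part first).

Radius of convergence at 0: 1/2.
At 1/2: a logarithmic branch point.
At 1: an algebraic (square-root) branch point.


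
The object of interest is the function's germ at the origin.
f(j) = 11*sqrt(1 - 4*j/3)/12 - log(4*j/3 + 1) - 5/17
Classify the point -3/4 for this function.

The point is a logarithmic branch point.

The term (-1)*log(1 - j/(-3/4)) has argument 1 - -3/4/(-3/4) = 0 at -3/4: a logarithmic (infinitely-sheeted) branch point; the remaining terms are analytic or single-valued there.


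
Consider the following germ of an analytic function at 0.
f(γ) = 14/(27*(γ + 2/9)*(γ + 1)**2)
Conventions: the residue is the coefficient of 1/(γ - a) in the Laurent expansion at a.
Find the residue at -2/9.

The residue is 6/7.

At the order-1 pole -2/9 set g(γ) = (γ - (-2/9))*f(γ) = 14/(27*(γ + 1)**2).
Simple pole: residue = g(a) at a = -2/9, which is 6/7.


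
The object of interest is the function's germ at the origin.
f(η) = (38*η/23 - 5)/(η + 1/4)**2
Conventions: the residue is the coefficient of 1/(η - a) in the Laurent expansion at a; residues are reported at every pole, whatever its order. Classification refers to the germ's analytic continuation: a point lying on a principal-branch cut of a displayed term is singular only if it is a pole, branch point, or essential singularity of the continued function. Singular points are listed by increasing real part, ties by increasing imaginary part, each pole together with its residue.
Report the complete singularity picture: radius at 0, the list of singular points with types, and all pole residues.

Denominator factor (η + 1/4)^2: pole of order 2 at -1/4, modulus 1/4.
The radius of convergence is the smallest modulus among the singular points: 1/4.
At the order-2 pole -1/4 set g(η) = (η - (-1/4))^2*f(η) = 38*η/23 - 5.
Order-2 pole: residue = g'(a); g'(-1/4) = 38/23, so the residue is 38/23.

Radius of convergence at 0: 1/4.
At -1/4: a pole of order 2; residue 38/23.


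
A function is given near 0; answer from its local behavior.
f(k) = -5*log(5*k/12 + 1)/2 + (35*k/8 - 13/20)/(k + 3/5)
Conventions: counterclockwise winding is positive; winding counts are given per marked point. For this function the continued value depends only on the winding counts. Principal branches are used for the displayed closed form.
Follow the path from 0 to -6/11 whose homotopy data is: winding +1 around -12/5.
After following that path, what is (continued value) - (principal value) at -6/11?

Continued minus principal equals -(5)*pi*i.

The rational part is single-valued and drops out of the difference; each branch term changes only by its own monodromy.
(-5/2)*log(1 - k/(-12/5)): each positive loop around -12/5 adds 2*pi*i to the log, so winding +1 contributes (-5/2)*(1)*2*pi*i = -(5)*pi*i.
Summing the contributions at k = -6/11 gives -(5)*pi*i.


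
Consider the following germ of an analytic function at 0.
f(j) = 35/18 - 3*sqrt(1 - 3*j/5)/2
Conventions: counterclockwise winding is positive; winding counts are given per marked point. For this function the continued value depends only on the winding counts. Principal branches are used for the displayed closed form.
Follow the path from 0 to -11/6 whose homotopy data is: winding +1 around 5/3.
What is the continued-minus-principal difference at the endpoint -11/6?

The rational part is single-valued and drops out of the difference; each branch term changes only by its own monodromy.
(-3/2)*sqrt(1 - j/(5/3)): winding +1 is odd, the square root flips sign, contributing -2*(-3/2)*sqrt(1 - (-11/6)/(5/3)) = -2*(-3/2)*sqrt(21/10) = (3/10)*sqrt(210).
Summing the contributions at j = -11/6 gives (3/10)*sqrt(210).

Continued minus principal equals (3/10)*sqrt(210).


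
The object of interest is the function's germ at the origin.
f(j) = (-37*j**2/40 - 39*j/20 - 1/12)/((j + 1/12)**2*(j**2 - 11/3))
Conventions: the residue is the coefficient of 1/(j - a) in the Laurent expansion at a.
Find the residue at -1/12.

At the order-2 pole -1/12 set g(j) = (j - (-1/12))^2*f(j) = (-37*j**2/40 - 39*j/20 - 1/12)/(j**2 - 11/3).
Order-2 pole: residue = g'(a); g'(-1/12) = 682668/1388645, so the residue is 682668/1388645.

The residue is 682668/1388645.


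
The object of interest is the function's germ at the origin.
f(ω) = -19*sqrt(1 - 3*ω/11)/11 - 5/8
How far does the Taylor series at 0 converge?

Branch term (-19/11)*sqrt(1 - ω/(11/3)): its argument vanishes at ω = 11/3, a square-root branch point, modulus 11/3.
The radius of convergence is the smallest modulus among the singular points: 11/3.

The radius of convergence is 11/3.


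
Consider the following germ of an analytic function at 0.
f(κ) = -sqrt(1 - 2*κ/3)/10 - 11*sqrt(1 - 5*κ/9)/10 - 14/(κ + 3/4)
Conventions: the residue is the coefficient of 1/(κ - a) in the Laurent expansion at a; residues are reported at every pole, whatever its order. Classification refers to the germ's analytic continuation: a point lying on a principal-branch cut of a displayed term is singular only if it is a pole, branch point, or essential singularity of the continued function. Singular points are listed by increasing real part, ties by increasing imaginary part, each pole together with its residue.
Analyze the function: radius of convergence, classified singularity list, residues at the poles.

Denominator factor (κ + 3/4): pole of order 1 at -3/4, modulus 3/4.
Branch term (-1/10)*sqrt(1 - κ/(3/2)): its argument vanishes at κ = 3/2, a square-root branch point, modulus 3/2.
Branch term (-11/10)*sqrt(1 - κ/(9/5)): its argument vanishes at κ = 9/5, a square-root branch point, modulus 9/5.
The radius of convergence is the smallest modulus among the singular points: 3/4.
The branch terms are analytic at -3/4 and contribute nothing to the residue; only the rational part matters.
At the order-1 pole -3/4 set g(κ) = (κ - (-3/4))*(rational part) = -14.
Simple pole: residue = g(a) at a = -3/4, which is -14.
List the singular points by increasing real part (a conjugate pair: the negative imaginary part first).

Radius of convergence at 0: 3/4.
At -3/4: a pole of order 1; residue -14.
At 3/2: an algebraic (square-root) branch point.
At 9/5: an algebraic (square-root) branch point.


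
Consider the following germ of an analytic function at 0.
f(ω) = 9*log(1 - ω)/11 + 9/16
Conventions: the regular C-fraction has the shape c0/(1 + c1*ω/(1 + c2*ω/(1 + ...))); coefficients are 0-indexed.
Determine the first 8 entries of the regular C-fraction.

Taylor coefficients (expand at 0): a_0 = 9/16, a_1 = -9/11, a_2 = -9/22, a_3 = -3/11, a_4 = -9/44, a_5 = -9/55, a_6 = -3/22, a_7 = -9/77.
c0 = a_0 = 9/16. Peel one level at a time: if S = 1 + c*ω/S' with S'(0) = 1, then c is the ω-coefficient of S and S' = c*ω/(S - 1).
S_1 = c0/f = 1 + (16/11)*ω + (344/121)*ω^2 + ...; c1 = 16/11.
S_2 = c1*ω/(S_1 - 1) = 1 + (-43/22)*ω + (-1/12)*ω^2 + ...; c2 = -43/22.
S_3 = c2*ω/(S_2 - 1) = 1 + (-11/258)*ω + (-649/33282)*ω^2 + ...; c3 = -11/258.
S_4 = c3*ω/(S_3 - 1) = 1 + (-59/129)*ω + (-1/15)*ω^2 + ...; c4 = -59/129.
S_5 = c4*ω/(S_4 - 1) = 1 + (-43/295)*ω + (-8987/174050)*ω^2 + ...; c5 = -43/295.
S_6 = c5*ω/(S_5 - 1) = 1 + (-209/590)*ω + (-9/140)*ω^2 + ...; c6 = -209/590.
S_7 = c6*ω/(S_6 - 1) = 1 + (-531/2926)*ω + ...; c7 = -531/2926.

The regular C-fraction coefficients are [9/16, 16/11, -43/22, -11/258, -59/129, -43/295, -209/590, -531/2926].


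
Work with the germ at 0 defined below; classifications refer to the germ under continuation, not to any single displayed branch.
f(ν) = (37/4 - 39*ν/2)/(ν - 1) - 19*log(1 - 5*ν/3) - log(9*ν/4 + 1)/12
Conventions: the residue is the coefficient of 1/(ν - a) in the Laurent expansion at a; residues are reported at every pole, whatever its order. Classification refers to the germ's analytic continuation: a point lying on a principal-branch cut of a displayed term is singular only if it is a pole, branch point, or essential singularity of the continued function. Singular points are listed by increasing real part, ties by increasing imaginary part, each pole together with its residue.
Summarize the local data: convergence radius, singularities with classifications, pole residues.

Denominator factor (ν - 1): pole of order 1 at 1, modulus 1.
Branch term (-1/12)*log(1 - ν/(-4/9)): its argument vanishes at ν = -4/9, a logarithmic branch point, modulus 4/9.
Branch term (-19)*log(1 - ν/(3/5)): its argument vanishes at ν = 3/5, a logarithmic branch point, modulus 3/5.
The radius of convergence is the smallest modulus among the singular points: 4/9.
The branch terms are analytic at 1 and contribute nothing to the residue; only the rational part matters.
At the order-1 pole 1 set g(ν) = (ν - (1))*(rational part) = 37/4 - 39*ν/2.
Simple pole: residue = g(a) at a = 1, which is -41/4.
List the singular points by increasing real part (a conjugate pair: the negative imaginary part first).

Radius of convergence at 0: 4/9.
At -4/9: a logarithmic branch point.
At 3/5: a logarithmic branch point.
At 1: a pole of order 1; residue -41/4.


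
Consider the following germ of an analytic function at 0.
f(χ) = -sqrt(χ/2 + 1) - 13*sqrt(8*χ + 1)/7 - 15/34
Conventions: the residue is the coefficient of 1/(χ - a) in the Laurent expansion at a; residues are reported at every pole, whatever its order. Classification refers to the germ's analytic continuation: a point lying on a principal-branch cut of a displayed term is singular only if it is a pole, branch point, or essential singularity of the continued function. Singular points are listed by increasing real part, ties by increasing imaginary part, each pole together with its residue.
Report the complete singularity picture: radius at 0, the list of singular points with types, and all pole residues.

Branch term (-13/7)*sqrt(1 - χ/(-1/8)): its argument vanishes at χ = -1/8, a square-root branch point, modulus 1/8.
Branch term (-1)*sqrt(1 - χ/(-2)): its argument vanishes at χ = -2, a square-root branch point, modulus 2.
The radius of convergence is the smallest modulus among the singular points: 1/8.
List the singular points by increasing real part (a conjugate pair: the negative imaginary part first).

Radius of convergence at 0: 1/8.
At -2: an algebraic (square-root) branch point.
At -1/8: an algebraic (square-root) branch point.


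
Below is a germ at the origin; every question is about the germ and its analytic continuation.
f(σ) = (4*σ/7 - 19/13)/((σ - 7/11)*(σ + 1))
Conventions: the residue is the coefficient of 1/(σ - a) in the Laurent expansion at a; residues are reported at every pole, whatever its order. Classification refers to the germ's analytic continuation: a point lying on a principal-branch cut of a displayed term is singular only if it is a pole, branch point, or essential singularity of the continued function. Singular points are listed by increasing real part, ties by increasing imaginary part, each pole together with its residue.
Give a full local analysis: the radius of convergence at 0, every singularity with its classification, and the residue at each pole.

Denominator factor (σ + 1): pole of order 1 at -1, modulus 1.
Denominator factor (σ - 7/11): pole of order 1 at 7/11, modulus 7/11.
The radius of convergence is the smallest modulus among the singular points: 7/11.
At the order-1 pole -1 set g(σ) = (σ - (-1))*f(σ) = (4*σ/7 - 19/13)/(σ - 7/11).
Simple pole: residue = g(a) at a = -1, which is 2035/1638.
At the order-1 pole 7/11 set g(σ) = (σ - (7/11))*f(σ) = (4*σ/7 - 19/13)/(σ + 1).
Simple pole: residue = g(a) at a = 7/11, which is -157/234.
List the singular points by increasing real part (a conjugate pair: the negative imaginary part first).

Radius of convergence at 0: 7/11.
At -1: a pole of order 1; residue 2035/1638.
At 7/11: a pole of order 1; residue -157/234.


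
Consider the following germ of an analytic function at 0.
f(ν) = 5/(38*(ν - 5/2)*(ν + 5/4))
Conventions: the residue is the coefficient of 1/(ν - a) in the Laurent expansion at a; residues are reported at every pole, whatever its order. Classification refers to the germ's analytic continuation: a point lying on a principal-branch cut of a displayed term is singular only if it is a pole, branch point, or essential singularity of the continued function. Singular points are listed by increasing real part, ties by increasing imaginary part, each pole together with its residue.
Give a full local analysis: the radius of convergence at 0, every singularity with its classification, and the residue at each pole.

Radius of convergence at 0: 5/4.
At -5/4: a pole of order 1; residue -2/57.
At 5/2: a pole of order 1; residue 2/57.

Denominator factor (ν - 5/2): pole of order 1 at 5/2, modulus 5/2.
Denominator factor (ν + 5/4): pole of order 1 at -5/4, modulus 5/4.
The radius of convergence is the smallest modulus among the singular points: 5/4.
At the order-1 pole -5/4 set g(ν) = (ν - (-5/4))*f(ν) = 5/(38*(ν - 5/2)).
Simple pole: residue = g(a) at a = -5/4, which is -2/57.
At the order-1 pole 5/2 set g(ν) = (ν - (5/2))*f(ν) = 5/(38*(ν + 5/4)).
Simple pole: residue = g(a) at a = 5/2, which is 2/57.
List the singular points by increasing real part (a conjugate pair: the negative imaginary part first).


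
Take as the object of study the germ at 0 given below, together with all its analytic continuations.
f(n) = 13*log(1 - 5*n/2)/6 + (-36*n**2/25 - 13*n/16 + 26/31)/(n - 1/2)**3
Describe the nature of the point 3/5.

Denominator factors: n - 1/2 = 1/10 at n = 3/5 — none vanishes.
Branch term log(1 - n/(2/5)): argument at 3/5 is -1/2, nonzero, so 3/5 is not its branch point (a point on a principal cut is still regular for the continued germ).
So the germ continues analytically to 3/5.

The point is a regular point.


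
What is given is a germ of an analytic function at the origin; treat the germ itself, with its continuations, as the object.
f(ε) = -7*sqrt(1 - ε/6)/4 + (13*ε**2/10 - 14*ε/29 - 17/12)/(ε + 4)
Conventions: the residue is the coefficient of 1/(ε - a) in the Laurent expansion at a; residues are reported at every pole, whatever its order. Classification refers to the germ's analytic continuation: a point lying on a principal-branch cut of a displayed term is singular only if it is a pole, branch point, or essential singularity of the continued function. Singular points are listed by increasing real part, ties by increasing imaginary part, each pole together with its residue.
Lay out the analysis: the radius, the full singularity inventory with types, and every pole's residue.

Denominator factor (ε + 4): pole of order 1 at -4, modulus 4.
Branch term (-7/4)*sqrt(1 - ε/(6)): its argument vanishes at ε = 6, a square-root branch point, modulus 6.
The radius of convergence is the smallest modulus among the singular points: 4.
The branch term is analytic at -4 and contributes nothing to the residue; only the rational part matters.
At the order-1 pole -4 set g(ε) = (ε - (-4))*(rational part) = 13*ε**2/10 - 14*ε/29 - 17/12.
Simple pole: residue = g(a) at a = -4, which is 37087/1740.
List the singular points by increasing real part (a conjugate pair: the negative imaginary part first).

Radius of convergence at 0: 4.
At -4: a pole of order 1; residue 37087/1740.
At 6: an algebraic (square-root) branch point.


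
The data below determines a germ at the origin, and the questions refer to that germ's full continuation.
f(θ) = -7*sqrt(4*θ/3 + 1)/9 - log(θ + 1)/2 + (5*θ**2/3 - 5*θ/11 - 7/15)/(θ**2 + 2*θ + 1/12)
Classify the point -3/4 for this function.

The point is an algebraic (square-root) branch point.

The term (-7/9)*sqrt(1 - θ/(-3/4)) has argument 1 - -3/4/(-3/4) = 0 at -3/4: a square-root (algebraic, two-sheeted) branch point; the remaining terms are analytic or single-valued there.


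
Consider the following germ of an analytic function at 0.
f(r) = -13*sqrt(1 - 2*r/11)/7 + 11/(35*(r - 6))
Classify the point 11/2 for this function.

The term (-13/7)*sqrt(1 - r/(11/2)) has argument 1 - 11/2/(11/2) = 0 at 11/2: a square-root (algebraic, two-sheeted) branch point; the remaining terms are analytic or single-valued there.

The point is an algebraic (square-root) branch point.


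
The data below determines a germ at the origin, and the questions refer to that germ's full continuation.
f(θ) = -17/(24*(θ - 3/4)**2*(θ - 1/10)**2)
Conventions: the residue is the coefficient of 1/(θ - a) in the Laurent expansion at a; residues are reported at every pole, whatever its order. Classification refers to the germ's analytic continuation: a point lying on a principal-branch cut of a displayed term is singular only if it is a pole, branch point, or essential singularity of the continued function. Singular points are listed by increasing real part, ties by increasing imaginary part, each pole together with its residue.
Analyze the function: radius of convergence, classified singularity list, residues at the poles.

Denominator factor (θ - 1/10)^2: pole of order 2 at 1/10, modulus 1/10.
Denominator factor (θ - 3/4)^2: pole of order 2 at 3/4, modulus 3/4.
The radius of convergence is the smallest modulus among the singular points: 1/10.
At the order-2 pole 1/10 set g(θ) = (θ - (1/10))^2*f(θ) = -17/(24*(θ - 3/4)**2).
Order-2 pole: residue = g'(a); g'(1/10) = -34000/6591, so the residue is -34000/6591.
At the order-2 pole 3/4 set g(θ) = (θ - (3/4))^2*f(θ) = -17/(24*(θ - 1/10)**2).
Order-2 pole: residue = g'(a); g'(3/4) = 34000/6591, so the residue is 34000/6591.
List the singular points by increasing real part (a conjugate pair: the negative imaginary part first).

Radius of convergence at 0: 1/10.
At 1/10: a pole of order 2; residue -34000/6591.
At 3/4: a pole of order 2; residue 34000/6591.


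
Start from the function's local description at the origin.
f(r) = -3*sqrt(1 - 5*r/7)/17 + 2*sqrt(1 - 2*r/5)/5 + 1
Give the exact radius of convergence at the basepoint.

Branch term (2/5)*sqrt(1 - r/(5/2)): its argument vanishes at r = 5/2, a square-root branch point, modulus 5/2.
Branch term (-3/17)*sqrt(1 - r/(7/5)): its argument vanishes at r = 7/5, a square-root branch point, modulus 7/5.
The radius of convergence is the smallest modulus among the singular points: 7/5.

The radius of convergence is 7/5.


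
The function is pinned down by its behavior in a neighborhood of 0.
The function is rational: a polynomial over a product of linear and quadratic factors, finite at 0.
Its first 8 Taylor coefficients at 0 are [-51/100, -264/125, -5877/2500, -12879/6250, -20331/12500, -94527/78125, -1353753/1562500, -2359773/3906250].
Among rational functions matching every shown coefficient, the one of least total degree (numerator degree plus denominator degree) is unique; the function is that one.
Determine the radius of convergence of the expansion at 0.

No rational of total degree below 3 reproduces all 8 coefficients; solving the [1/2] Pade equations on them gives f(x) = (-25*x/6 - 17/12)/(x - 5/3)**2, whose expansion matches every shown term.
Denominator factor (x - 5/3)^2: pole of order 2 at 5/3, modulus 5/3.
The radius of convergence is the smallest modulus among the singular points: 5/3.

The radius of convergence is 5/3.


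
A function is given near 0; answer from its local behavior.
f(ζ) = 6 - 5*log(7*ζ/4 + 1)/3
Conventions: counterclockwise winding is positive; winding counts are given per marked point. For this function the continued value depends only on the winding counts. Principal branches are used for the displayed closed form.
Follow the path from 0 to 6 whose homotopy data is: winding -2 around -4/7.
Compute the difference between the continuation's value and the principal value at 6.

The rational part is single-valued and drops out of the difference; each branch term changes only by its own monodromy.
(-5/3)*log(1 - ζ/(-4/7)): each positive loop around -4/7 adds 2*pi*i to the log, so winding -2 contributes (-5/3)*(-2)*2*pi*i = (20/3)*pi*i.
Summing the contributions at ζ = 6 gives (20/3)*pi*i.

Continued minus principal equals (20/3)*pi*i.
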